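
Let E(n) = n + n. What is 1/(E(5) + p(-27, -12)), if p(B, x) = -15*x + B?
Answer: 1/163 ≈ 0.0061350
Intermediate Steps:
p(B, x) = B - 15*x
E(n) = 2*n
1/(E(5) + p(-27, -12)) = 1/(2*5 + (-27 - 15*(-12))) = 1/(10 + (-27 + 180)) = 1/(10 + 153) = 1/163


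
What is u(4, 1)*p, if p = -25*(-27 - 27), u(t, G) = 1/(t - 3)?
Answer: 1350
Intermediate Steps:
u(t, G) = 1/(-3 + t)
p = 1350 (p = -25*(-54) = 1350)
u(4, 1)*p = 1350/(-3 + 4) = 1350/1 = 1*1350 = 1350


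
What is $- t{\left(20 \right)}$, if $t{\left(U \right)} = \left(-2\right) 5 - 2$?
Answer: $12$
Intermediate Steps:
$t{\left(U \right)} = -12$ ($t{\left(U \right)} = -10 - 2 = -12$)
$- t{\left(20 \right)} = \left(-1\right) \left(-12\right) = 12$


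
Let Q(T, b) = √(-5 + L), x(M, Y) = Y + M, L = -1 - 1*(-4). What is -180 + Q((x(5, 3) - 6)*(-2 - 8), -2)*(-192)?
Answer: -180 - 192*I*√2 ≈ -180.0 - 271.53*I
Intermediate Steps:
L = 3 (L = -1 + 4 = 3)
x(M, Y) = M + Y
Q(T, b) = I*√2 (Q(T, b) = √(-5 + 3) = √(-2) = I*√2)
-180 + Q((x(5, 3) - 6)*(-2 - 8), -2)*(-192) = -180 + (I*√2)*(-192) = -180 - 192*I*√2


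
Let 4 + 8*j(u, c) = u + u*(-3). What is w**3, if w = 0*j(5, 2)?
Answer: 0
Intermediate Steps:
j(u, c) = -1/2 - u/4 (j(u, c) = -1/2 + (u + u*(-3))/8 = -1/2 + (u - 3*u)/8 = -1/2 + (-2*u)/8 = -1/2 - u/4)
w = 0 (w = 0*(-1/2 - 1/4*5) = 0*(-1/2 - 5/4) = 0*(-7/4) = 0)
w**3 = 0**3 = 0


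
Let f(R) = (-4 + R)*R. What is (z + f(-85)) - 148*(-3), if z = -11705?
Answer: -3696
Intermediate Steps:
f(R) = R*(-4 + R)
(z + f(-85)) - 148*(-3) = (-11705 - 85*(-4 - 85)) - 148*(-3) = (-11705 - 85*(-89)) + 444 = (-11705 + 7565) + 444 = -4140 + 444 = -3696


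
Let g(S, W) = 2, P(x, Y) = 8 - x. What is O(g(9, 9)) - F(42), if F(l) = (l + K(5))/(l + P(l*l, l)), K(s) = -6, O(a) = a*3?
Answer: 5160/857 ≈ 6.0210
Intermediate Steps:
O(a) = 3*a
F(l) = (-6 + l)/(8 + l - l**2) (F(l) = (l - 6)/(l + (8 - l*l)) = (-6 + l)/(l + (8 - l**2)) = (-6 + l)/(8 + l - l**2))
O(g(9, 9)) - F(42) = 3*2 - (-6 + 42)/(8 + 42 - 1*42**2) = 6 - 36/(8 + 42 - 1*1764) = 6 - 36/(8 + 42 - 1764) = 6 - 36/(-1714) = 6 - (-1)*36/1714 = 6 - 1*(-18/857) = 6 + 18/857 = 5160/857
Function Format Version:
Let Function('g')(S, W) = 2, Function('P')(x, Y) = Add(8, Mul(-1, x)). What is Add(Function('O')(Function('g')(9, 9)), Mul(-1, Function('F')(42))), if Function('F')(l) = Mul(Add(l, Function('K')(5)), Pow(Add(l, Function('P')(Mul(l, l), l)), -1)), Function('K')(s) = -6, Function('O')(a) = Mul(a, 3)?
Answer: Rational(5160, 857) ≈ 6.0210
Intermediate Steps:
Function('O')(a) = Mul(3, a)
Function('F')(l) = Mul(Pow(Add(8, l, Mul(-1, Pow(l, 2))), -1), Add(-6, l)) (Function('F')(l) = Mul(Add(l, -6), Pow(Add(l, Add(8, Mul(-1, Mul(l, l)))), -1)) = Mul(Add(-6, l), Pow(Add(l, Add(8, Mul(-1, Pow(l, 2)))), -1)) = Mul(Add(-6, l), Pow(Add(8, l, Mul(-1, Pow(l, 2))), -1)) = Mul(Pow(Add(8, l, Mul(-1, Pow(l, 2))), -1), Add(-6, l)))
Add(Function('O')(Function('g')(9, 9)), Mul(-1, Function('F')(42))) = Add(Mul(3, 2), Mul(-1, Mul(Pow(Add(8, 42, Mul(-1, Pow(42, 2))), -1), Add(-6, 42)))) = Add(6, Mul(-1, Mul(Pow(Add(8, 42, Mul(-1, 1764)), -1), 36))) = Add(6, Mul(-1, Mul(Pow(Add(8, 42, -1764), -1), 36))) = Add(6, Mul(-1, Mul(Pow(-1714, -1), 36))) = Add(6, Mul(-1, Mul(Rational(-1, 1714), 36))) = Add(6, Mul(-1, Rational(-18, 857))) = Add(6, Rational(18, 857)) = Rational(5160, 857)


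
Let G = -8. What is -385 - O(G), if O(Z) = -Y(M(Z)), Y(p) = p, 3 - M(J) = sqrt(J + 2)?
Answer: -382 - I*sqrt(6) ≈ -382.0 - 2.4495*I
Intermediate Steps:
M(J) = 3 - sqrt(2 + J) (M(J) = 3 - sqrt(J + 2) = 3 - sqrt(2 + J))
O(Z) = -3 + sqrt(2 + Z) (O(Z) = -(3 - sqrt(2 + Z)) = -3 + sqrt(2 + Z))
-385 - O(G) = -385 - (-3 + sqrt(2 - 8)) = -385 - (-3 + sqrt(-6)) = -385 - (-3 + I*sqrt(6)) = -385 + (3 - I*sqrt(6)) = -382 - I*sqrt(6)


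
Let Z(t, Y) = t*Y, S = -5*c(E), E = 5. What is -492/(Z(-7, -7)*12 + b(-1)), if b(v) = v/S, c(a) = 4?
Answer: -9840/11761 ≈ -0.83666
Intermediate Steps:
S = -20 (S = -5*4 = -20)
Z(t, Y) = Y*t
b(v) = -v/20 (b(v) = v/(-20) = v*(-1/20) = -v/20)
-492/(Z(-7, -7)*12 + b(-1)) = -492/(-7*(-7)*12 - 1/20*(-1)) = -492/(49*12 + 1/20) = -492/(588 + 1/20) = -492/11761/20 = -492*20/11761 = -9840/11761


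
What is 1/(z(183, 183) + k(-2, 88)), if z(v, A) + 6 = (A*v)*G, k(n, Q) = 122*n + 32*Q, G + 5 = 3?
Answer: -1/64412 ≈ -1.5525e-5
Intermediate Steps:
G = -2 (G = -5 + 3 = -2)
k(n, Q) = 32*Q + 122*n
z(v, A) = -6 - 2*A*v (z(v, A) = -6 + (A*v)*(-2) = -6 - 2*A*v)
1/(z(183, 183) + k(-2, 88)) = 1/((-6 - 2*183*183) + (32*88 + 122*(-2))) = 1/((-6 - 66978) + (2816 - 244)) = 1/(-66984 + 2572) = 1/(-64412) = -1/64412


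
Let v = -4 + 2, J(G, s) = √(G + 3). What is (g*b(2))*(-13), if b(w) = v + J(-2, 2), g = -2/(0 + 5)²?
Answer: -26/25 ≈ -1.0400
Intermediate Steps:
J(G, s) = √(3 + G)
v = -2
g = -2/25 (g = -2/(5²) = -2/25 ≈ -0.080000)
b(w) = -1 (b(w) = -2 + √(3 - 2) = -2 + √1 = -2 + 1 = -1)
(g*b(2))*(-13) = -2/25*(-1)*(-13) = (2/25)*(-13) = -26/25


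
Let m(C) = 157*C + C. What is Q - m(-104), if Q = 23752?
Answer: 40184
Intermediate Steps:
m(C) = 158*C
Q - m(-104) = 23752 - 158*(-104) = 23752 - 1*(-16432) = 23752 + 16432 = 40184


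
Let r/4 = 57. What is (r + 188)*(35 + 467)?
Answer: 208832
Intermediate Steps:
r = 228 (r = 4*57 = 228)
(r + 188)*(35 + 467) = (228 + 188)*(35 + 467) = 416*502 = 208832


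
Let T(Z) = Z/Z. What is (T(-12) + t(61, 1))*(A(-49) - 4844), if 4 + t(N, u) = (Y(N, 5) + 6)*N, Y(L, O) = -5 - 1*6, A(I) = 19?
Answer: 1486100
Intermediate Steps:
T(Z) = 1
Y(L, O) = -11 (Y(L, O) = -5 - 6 = -11)
t(N, u) = -4 - 5*N (t(N, u) = -4 + (-11 + 6)*N = -4 - 5*N)
(T(-12) + t(61, 1))*(A(-49) - 4844) = (1 + (-4 - 5*61))*(19 - 4844) = (1 + (-4 - 305))*(-4825) = (1 - 309)*(-4825) = -308*(-4825) = 1486100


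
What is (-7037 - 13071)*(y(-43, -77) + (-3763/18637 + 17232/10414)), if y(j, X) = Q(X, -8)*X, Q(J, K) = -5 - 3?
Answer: -1204858965328260/97042859 ≈ -1.2416e+7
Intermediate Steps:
Q(J, K) = -8
y(j, X) = -8*X
(-7037 - 13071)*(y(-43, -77) + (-3763/18637 + 17232/10414)) = (-7037 - 13071)*(-8*(-77) + (-3763/18637 + 17232/10414)) = -20108*(616 + (-3763*1/18637 + 17232*(1/10414))) = -20108*(616 + (-3763/18637 + 8616/5207)) = -20108*(616 + 140982451/97042859) = -20108*59919383595/97042859 = -1204858965328260/97042859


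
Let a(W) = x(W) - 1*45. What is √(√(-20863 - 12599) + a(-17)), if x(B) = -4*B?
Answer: √(23 + 39*I*√22) ≈ 10.182 + 8.9824*I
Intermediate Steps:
a(W) = -45 - 4*W (a(W) = -4*W - 1*45 = -4*W - 45 = -45 - 4*W)
√(√(-20863 - 12599) + a(-17)) = √(√(-20863 - 12599) + (-45 - 4*(-17))) = √(√(-33462) + (-45 + 68)) = √(39*I*√22 + 23) = √(23 + 39*I*√22)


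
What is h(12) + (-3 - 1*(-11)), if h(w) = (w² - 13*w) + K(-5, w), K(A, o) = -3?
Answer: -7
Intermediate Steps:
h(w) = -3 + w² - 13*w (h(w) = (w² - 13*w) - 3 = -3 + w² - 13*w)
h(12) + (-3 - 1*(-11)) = (-3 + 12² - 13*12) + (-3 - 1*(-11)) = (-3 + 144 - 156) + (-3 + 11) = -15 + 8 = -7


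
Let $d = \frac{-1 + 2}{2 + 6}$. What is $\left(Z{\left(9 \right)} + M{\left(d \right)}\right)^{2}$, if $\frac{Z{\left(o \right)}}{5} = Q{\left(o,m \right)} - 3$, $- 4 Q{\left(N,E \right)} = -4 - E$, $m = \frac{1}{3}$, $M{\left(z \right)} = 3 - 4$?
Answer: $\frac{16129}{144} \approx 112.01$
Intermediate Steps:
$d = \frac{1}{8}$ ($d = 1 \cdot \frac{1}{8} = \frac{1}{8} \approx 0.125$)
$M{\left(z \right)} = -1$
$m = \frac{1}{3} \approx 0.33333$
$Q{\left(N,E \right)} = 1 + \frac{E}{4}$ ($Q{\left(N,E \right)} = - \frac{-4 - E}{4} = 1 + \frac{E}{4}$)
$Z{\left(o \right)} = - \frac{115}{12}$ ($Z{\left(o \right)} = 5 \left(\left(1 + \frac{1}{4} \cdot \frac{1}{3}\right) - 3\right) = 5 \left(\left(1 + \frac{1}{12}\right) - 3\right) = 5 \left(\frac{13}{12} - 3\right) = 5 \left(- \frac{23}{12}\right) = - \frac{115}{12}$)
$\left(Z{\left(9 \right)} + M{\left(d \right)}\right)^{2} = \left(- \frac{115}{12} - 1\right)^{2} = \left(- \frac{127}{12}\right)^{2} = \frac{16129}{144}$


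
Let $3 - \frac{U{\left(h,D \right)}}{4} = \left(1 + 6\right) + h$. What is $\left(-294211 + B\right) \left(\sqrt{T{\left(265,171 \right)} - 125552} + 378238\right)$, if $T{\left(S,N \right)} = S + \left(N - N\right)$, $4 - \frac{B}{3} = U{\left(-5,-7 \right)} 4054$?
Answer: $-129677763586 - 342847 i \sqrt{125287} \approx -1.2968 \cdot 10^{11} - 1.2135 \cdot 10^{8} i$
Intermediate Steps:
$U{\left(h,D \right)} = -16 - 4 h$ ($U{\left(h,D \right)} = 12 - 4 \left(\left(1 + 6\right) + h\right) = 12 - 4 \left(7 + h\right) = 12 - \left(28 + 4 h\right) = -16 - 4 h$)
$B = -48636$ ($B = 12 - 3 \left(-16 - -20\right) 4054 = 12 - 3 \left(-16 + 20\right) 4054 = 12 - 3 \cdot 4 \cdot 4054 = 12 - 48648 = -48636$)
$T{\left(S,N \right)} = S$ ($T{\left(S,N \right)} = S + 0 = S$)
$\left(-294211 + B\right) \left(\sqrt{T{\left(265,171 \right)} - 125552} + 378238\right) = \left(-294211 - 48636\right) \left(\sqrt{265 - 125552} + 378238\right) = - 342847 \left(\sqrt{-125287} + 378238\right) = - 342847 \left(i \sqrt{125287} + 378238\right) = - 342847 \left(378238 + i \sqrt{125287}\right) = -129677763586 - 342847 i \sqrt{125287}$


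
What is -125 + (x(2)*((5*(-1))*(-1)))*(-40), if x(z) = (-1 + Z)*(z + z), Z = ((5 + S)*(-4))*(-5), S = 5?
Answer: -159325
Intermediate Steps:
Z = 200 (Z = ((5 + 5)*(-4))*(-5) = (10*(-4))*(-5) = -40*(-5) = 200)
x(z) = 398*z (x(z) = (-1 + 200)*(z + z) = 199*(2*z) = 398*z)
-125 + (x(2)*((5*(-1))*(-1)))*(-40) = -125 + ((398*2)*((5*(-1))*(-1)))*(-40) = -125 + (796*(-5*(-1)))*(-40) = -125 + (796*5)*(-40) = -125 + 3980*(-40) = -125 - 159200 = -159325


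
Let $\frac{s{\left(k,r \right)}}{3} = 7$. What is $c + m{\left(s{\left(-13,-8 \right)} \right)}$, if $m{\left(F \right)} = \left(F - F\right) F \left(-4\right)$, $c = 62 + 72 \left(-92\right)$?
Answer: $-6562$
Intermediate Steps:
$s{\left(k,r \right)} = 21$ ($s{\left(k,r \right)} = 3 \cdot 7 = 21$)
$c = -6562$ ($c = 62 - 6624 = -6562$)
$m{\left(F \right)} = 0$ ($m{\left(F \right)} = 0 F \left(-4\right) = 0 \left(-4\right) = 0$)
$c + m{\left(s{\left(-13,-8 \right)} \right)} = -6562 + 0 = -6562$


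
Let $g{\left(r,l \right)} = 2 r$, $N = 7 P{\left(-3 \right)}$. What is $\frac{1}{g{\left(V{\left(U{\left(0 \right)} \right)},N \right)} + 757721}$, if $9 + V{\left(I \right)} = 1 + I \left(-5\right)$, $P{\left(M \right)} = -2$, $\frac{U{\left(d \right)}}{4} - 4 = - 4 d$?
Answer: $\frac{1}{757545} \approx 1.3201 \cdot 10^{-6}$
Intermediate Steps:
$U{\left(d \right)} = 16 - 16 d$ ($U{\left(d \right)} = 16 + 4 \left(- 4 d\right) = 16 - 16 d$)
$V{\left(I \right)} = -8 - 5 I$ ($V{\left(I \right)} = -9 + \left(1 + I \left(-5\right)\right) = -9 - \left(-1 + 5 I\right) = -8 - 5 I$)
$N = -14$ ($N = 7 \left(-2\right) = -14$)
$\frac{1}{g{\left(V{\left(U{\left(0 \right)} \right)},N \right)} + 757721} = \frac{1}{2 \left(-8 - 5 \left(16 - 0\right)\right) + 757721} = \frac{1}{2 \left(-8 - 5 \left(16 + 0\right)\right) + 757721} = \frac{1}{2 \left(-8 - 80\right) + 757721} = \frac{1}{2 \left(-88\right) + 757721} = \frac{1}{-176 + 757721} = \frac{1}{757545}$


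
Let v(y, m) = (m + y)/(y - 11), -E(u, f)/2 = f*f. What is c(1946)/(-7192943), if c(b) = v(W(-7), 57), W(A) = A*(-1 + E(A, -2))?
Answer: -30/93508259 ≈ -3.2083e-7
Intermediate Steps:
E(u, f) = -2*f² (E(u, f) = -2*f*f = -2*f²)
W(A) = -9*A (W(A) = A*(-1 - 2*(-2)²) = A*(-1 - 2*4) = A*(-1 - 8) = A*(-9) = -9*A)
v(y, m) = (m + y)/(-11 + y)
c(b) = 30/13 (c(b) = (57 - 9*(-7))/(-11 - 9*(-7)) = (57 + 63)/(-11 + 63) = 120/52 = (1/52)*120 = 30/13)
c(1946)/(-7192943) = (30/13)/(-7192943) = (30/13)*(-1/7192943) = -30/93508259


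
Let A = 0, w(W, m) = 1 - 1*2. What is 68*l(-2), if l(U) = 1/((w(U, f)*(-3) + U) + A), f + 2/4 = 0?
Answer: 68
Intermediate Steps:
f = -½ (f = -½ + 0 = -½ ≈ -0.50000)
w(W, m) = -1 (w(W, m) = 1 - 2 = -1)
l(U) = 1/(3 + U) (l(U) = 1/((-1*(-3) + U) + 0) = 1/((3 + U) + 0) = 1/(3 + U))
68*l(-2) = 68/(3 - 2) = 68/1 = 68*1 = 68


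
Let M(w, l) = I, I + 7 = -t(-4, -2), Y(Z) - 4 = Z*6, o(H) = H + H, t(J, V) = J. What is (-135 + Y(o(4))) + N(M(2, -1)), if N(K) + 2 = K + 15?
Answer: -73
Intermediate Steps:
o(H) = 2*H
Y(Z) = 4 + 6*Z (Y(Z) = 4 + Z*6 = 4 + 6*Z)
I = -3 (I = -7 - 1*(-4) = -7 + 4 = -3)
M(w, l) = -3
N(K) = 13 + K (N(K) = -2 + (K + 15) = -2 + (15 + K) = 13 + K)
(-135 + Y(o(4))) + N(M(2, -1)) = (-135 + (4 + 6*(2*4))) + (13 - 3) = (-135 + (4 + 6*8)) + 10 = (-135 + (4 + 48)) + 10 = (-135 + 52) + 10 = -83 + 10 = -73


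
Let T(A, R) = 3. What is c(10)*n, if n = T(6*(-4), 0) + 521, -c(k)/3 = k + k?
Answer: -31440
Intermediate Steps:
c(k) = -6*k (c(k) = -3*(k + k) = -6*k)
n = 524 (n = 3 + 521 = 524)
c(10)*n = -6*10*524 = -60*524 = -31440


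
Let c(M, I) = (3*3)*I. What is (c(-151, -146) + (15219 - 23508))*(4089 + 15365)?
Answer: -186816762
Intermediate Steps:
c(M, I) = 9*I
(c(-151, -146) + (15219 - 23508))*(4089 + 15365) = (9*(-146) + (15219 - 23508))*(4089 + 15365) = (-1314 - 8289)*19454 = -9603*19454 = -186816762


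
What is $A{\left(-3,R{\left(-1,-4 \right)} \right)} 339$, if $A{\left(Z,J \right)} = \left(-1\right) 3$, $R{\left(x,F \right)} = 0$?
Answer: $-1017$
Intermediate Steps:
$A{\left(Z,J \right)} = -3$
$A{\left(-3,R{\left(-1,-4 \right)} \right)} 339 = \left(-3\right) 339 = -1017$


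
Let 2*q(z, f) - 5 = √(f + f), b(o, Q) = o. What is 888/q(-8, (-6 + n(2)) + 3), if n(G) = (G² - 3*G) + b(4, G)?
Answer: 2960/9 - 592*I*√2/9 ≈ 328.89 - 93.024*I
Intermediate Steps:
n(G) = 4 + G² - 3*G (n(G) = (G² - 3*G) + 4 = 4 + G² - 3*G)
q(z, f) = 5/2 + √2*√f/2 (q(z, f) = 5/2 + √(f + f)/2 = 5/2 + √(2*f)/2 = 5/2 + (√2*√f)/2 = 5/2 + √2*√f/2)
888/q(-8, (-6 + n(2)) + 3) = 888/(5/2 + √2*√((-6 + (4 + 2² - 3*2)) + 3)/2) = 888/(5/2 + √2*√((-6 + (4 + 4 - 6)) + 3)/2) = 888/(5/2 + √2*√((-6 + 2) + 3)/2) = 888/(5/2 + √2*√(-4 + 3)/2) = 888/(5/2 + √2*√(-1)/2) = 888/(5/2 + √2*I/2) = 888/(5/2 + I*√2/2)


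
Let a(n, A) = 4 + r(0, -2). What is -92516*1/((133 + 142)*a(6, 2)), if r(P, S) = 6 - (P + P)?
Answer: -46258/1375 ≈ -33.642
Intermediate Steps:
r(P, S) = 6 - 2*P
a(n, A) = 10 (a(n, A) = 4 + (6 - 2*0) = 4 + (6 + 0) = 4 + 6 = 10)
-92516*1/((133 + 142)*a(6, 2)) = -92516*1/(10*(133 + 142)) = -92516/(10*275) = -92516/2750 = -92516*1/2750 = -46258/1375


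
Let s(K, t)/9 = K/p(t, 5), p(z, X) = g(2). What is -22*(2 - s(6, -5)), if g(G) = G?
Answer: 550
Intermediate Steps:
p(z, X) = 2
s(K, t) = 9*K/2 (s(K, t) = 9*(K/2) = 9*K/2)
-22*(2 - s(6, -5)) = -22*(2 - 9*6/2) = -22*(2 - 1*27) = -22*(2 - 27) = -22*(-25) = 550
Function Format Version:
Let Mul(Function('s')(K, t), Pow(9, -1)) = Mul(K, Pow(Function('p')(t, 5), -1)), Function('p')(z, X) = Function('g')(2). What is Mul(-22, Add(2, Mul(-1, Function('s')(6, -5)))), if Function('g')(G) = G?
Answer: 550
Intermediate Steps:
Function('p')(z, X) = 2
Function('s')(K, t) = Mul(Rational(9, 2), K) (Function('s')(K, t) = Mul(9, Mul(K, Pow(2, -1))) = Mul(9, Mul(K, Rational(1, 2))) = Mul(9, Mul(Rational(1, 2), K)) = Mul(Rational(9, 2), K))
Mul(-22, Add(2, Mul(-1, Function('s')(6, -5)))) = Mul(-22, Add(2, Mul(-1, Mul(Rational(9, 2), 6)))) = Mul(-22, Add(2, Mul(-1, 27))) = Mul(-22, Add(2, -27)) = Mul(-22, -25) = 550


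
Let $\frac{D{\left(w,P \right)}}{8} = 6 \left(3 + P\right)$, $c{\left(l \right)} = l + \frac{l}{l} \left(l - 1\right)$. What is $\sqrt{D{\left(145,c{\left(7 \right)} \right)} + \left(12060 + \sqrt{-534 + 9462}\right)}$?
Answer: $2 \sqrt{3207 + 3 \sqrt{62}} \approx 113.68$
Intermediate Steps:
$c{\left(l \right)} = -1 + 2 l$ ($c{\left(l \right)} = l + 1 \left(-1 + l\right) = l + \left(-1 + l\right) = -1 + 2 l$)
$D{\left(w,P \right)} = 144 + 48 P$ ($D{\left(w,P \right)} = 8 \cdot 6 \left(3 + P\right) = 8 \left(18 + 6 P\right) = 144 + 48 P$)
$\sqrt{D{\left(145,c{\left(7 \right)} \right)} + \left(12060 + \sqrt{-534 + 9462}\right)} = \sqrt{\left(144 + 48 \left(-1 + 2 \cdot 7\right)\right) + \left(12060 + \sqrt{-534 + 9462}\right)} = \sqrt{\left(144 + 48 \left(-1 + 14\right)\right) + \left(12060 + \sqrt{8928}\right)} = \sqrt{\left(144 + 48 \cdot 13\right) + \left(12060 + 12 \sqrt{62}\right)} = \sqrt{\left(144 + 624\right) + \left(12060 + 12 \sqrt{62}\right)} = \sqrt{768 + \left(12060 + 12 \sqrt{62}\right)} = \sqrt{12828 + 12 \sqrt{62}}$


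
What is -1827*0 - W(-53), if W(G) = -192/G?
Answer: -192/53 ≈ -3.6226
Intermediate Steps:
-1827*0 - W(-53) = -1827*0 - (-192)/(-53) = 0 - (-192)*(-1)/53 = 0 - 1*192/53 = 0 - 192/53 = -192/53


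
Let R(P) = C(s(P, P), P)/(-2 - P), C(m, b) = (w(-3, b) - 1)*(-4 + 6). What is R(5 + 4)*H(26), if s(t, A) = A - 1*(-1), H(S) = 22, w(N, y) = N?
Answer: 16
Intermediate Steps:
s(t, A) = 1 + A (s(t, A) = A + 1 = 1 + A)
C(m, b) = -8 (C(m, b) = (-3 - 1)*(-4 + 6) = -4*2 = -8)
R(P) = -8/(-2 - P)
R(5 + 4)*H(26) = (8/(2 + (5 + 4)))*22 = (8/(2 + 9))*22 = (8/11)*22 = 16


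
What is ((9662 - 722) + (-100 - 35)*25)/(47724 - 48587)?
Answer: -5565/863 ≈ -6.4484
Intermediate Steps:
((9662 - 722) + (-100 - 35)*25)/(47724 - 48587) = (8940 - 135*25)/(-863) = (8940 - 3375)*(-1/863) = 5565*(-1/863) = -5565/863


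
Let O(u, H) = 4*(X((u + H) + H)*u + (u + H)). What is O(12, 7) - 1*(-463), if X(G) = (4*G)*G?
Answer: 130331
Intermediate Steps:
X(G) = 4*G²
O(u, H) = 4*H + 4*u + 16*u*(u + 2*H)² (O(u, H) = 4*((4*((u + H) + H)²)*u + (u + H)) = 4*((4*((H + u) + H)²)*u + (H + u)) = 4*((4*(u + 2*H)²)*u + (H + u)) = 4*(4*u*(u + 2*H)² + (H + u)) = 4*(H + u + 4*u*(u + 2*H)²) = 4*H + 4*u + 16*u*(u + 2*H)²)
O(12, 7) - 1*(-463) = (4*7 + 4*12 + 16*12*(12 + 2*7)²) - 1*(-463) = (28 + 48 + 16*12*(12 + 14)²) + 463 = (28 + 48 + 16*12*26²) + 463 = (28 + 48 + 16*12*676) + 463 = (28 + 48 + 129792) + 463 = 129868 + 463 = 130331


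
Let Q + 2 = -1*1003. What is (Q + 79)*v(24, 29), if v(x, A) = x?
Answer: -22224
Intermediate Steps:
Q = -1005 (Q = -2 - 1*1003 = -2 - 1003 = -1005)
(Q + 79)*v(24, 29) = (-1005 + 79)*24 = -926*24 = -22224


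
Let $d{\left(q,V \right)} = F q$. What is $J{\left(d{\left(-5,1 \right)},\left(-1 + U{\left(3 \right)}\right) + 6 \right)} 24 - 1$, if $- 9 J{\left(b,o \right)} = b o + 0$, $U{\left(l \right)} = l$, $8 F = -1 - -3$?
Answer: $\frac{77}{3} \approx 25.667$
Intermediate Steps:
$F = \frac{1}{4}$ ($F = \frac{-1 - -3}{8} = \frac{-1 + 3}{8} = \frac{1}{8} \cdot 2 = \frac{1}{4} \approx 0.25$)
$d{\left(q,V \right)} = \frac{q}{4}$
$J{\left(b,o \right)} = - \frac{b o}{9}$ ($J{\left(b,o \right)} = - \frac{b o + 0}{9} = - \frac{b o}{9}$)
$J{\left(d{\left(-5,1 \right)},\left(-1 + U{\left(3 \right)}\right) + 6 \right)} 24 - 1 = - \frac{\frac{1}{4} \left(-5\right) \left(\left(-1 + 3\right) + 6\right)}{9} \cdot 24 - 1 = \left(- \frac{1}{9}\right) \left(- \frac{5}{4}\right) \left(2 + 6\right) 24 - 1 = \left(- \frac{1}{9}\right) \left(- \frac{5}{4}\right) 8 \cdot 24 - 1 = \frac{10}{9} \cdot 24 - 1 = \frac{80}{3} - 1 = \frac{77}{3}$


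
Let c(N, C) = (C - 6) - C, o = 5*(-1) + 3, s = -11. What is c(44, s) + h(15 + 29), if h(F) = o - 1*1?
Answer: -9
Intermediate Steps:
o = -2 (o = -5 + 3 = -2)
c(N, C) = -6 (c(N, C) = (-6 + C) - C = -6)
h(F) = -3 (h(F) = -2 - 1*1 = -2 - 1 = -3)
c(44, s) + h(15 + 29) = -6 - 3 = -9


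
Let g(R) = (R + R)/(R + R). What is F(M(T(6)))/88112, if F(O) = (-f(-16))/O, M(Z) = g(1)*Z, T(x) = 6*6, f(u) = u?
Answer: 1/198252 ≈ 5.0441e-6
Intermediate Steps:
g(R) = 1 (g(R) = (2*R)/((2*R)) = (2*R)*(1/(2*R)) = 1)
T(x) = 36
M(Z) = Z (M(Z) = 1*Z = Z)
F(O) = 16/O (F(O) = (-1*(-16))/O = 16/O)
F(M(T(6)))/88112 = (16/36)/88112 = (16*(1/36))*(1/88112) = (4/9)*(1/88112) = 1/198252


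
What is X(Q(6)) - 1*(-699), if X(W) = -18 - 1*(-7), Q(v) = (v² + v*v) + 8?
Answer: 688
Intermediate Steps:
Q(v) = 8 + 2*v² (Q(v) = (v² + v²) + 8 = 2*v² + 8 = 8 + 2*v²)
X(W) = -11 (X(W) = -18 + 7 = -11)
X(Q(6)) - 1*(-699) = -11 - 1*(-699) = -11 + 699 = 688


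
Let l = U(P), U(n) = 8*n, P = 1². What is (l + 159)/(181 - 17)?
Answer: 167/164 ≈ 1.0183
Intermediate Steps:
P = 1
l = 8 (l = 8*1 = 8)
(l + 159)/(181 - 17) = (8 + 159)/(181 - 17) = 167/164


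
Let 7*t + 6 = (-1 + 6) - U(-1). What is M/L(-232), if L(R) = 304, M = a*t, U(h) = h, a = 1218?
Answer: 0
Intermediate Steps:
t = 0 (t = -6/7 + ((-1 + 6) - 1*(-1))/7 = -6/7 + (5 + 1)/7 = -6/7 + (1/7)*6 = -6/7 + 6/7 = 0)
M = 0 (M = 1218*0 = 0)
M/L(-232) = 0/304 = 0*(1/304) = 0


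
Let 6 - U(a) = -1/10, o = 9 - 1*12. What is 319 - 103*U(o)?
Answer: -3093/10 ≈ -309.30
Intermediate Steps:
o = -3 (o = 9 - 12 = -3)
U(a) = 61/10 (U(a) = 6 - (-1)/10 = 6 - 1*(-⅒) = 6 + ⅒ = 61/10)
319 - 103*U(o) = 319 - 103*61/10 = 319 - 6283/10 = -3093/10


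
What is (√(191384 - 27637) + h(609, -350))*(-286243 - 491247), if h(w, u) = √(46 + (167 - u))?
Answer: -777490*√563 - 777490*√163747 ≈ -3.3306e+8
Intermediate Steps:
h(w, u) = √(213 - u)
(√(191384 - 27637) + h(609, -350))*(-286243 - 491247) = (√(191384 - 27637) + √(213 - 1*(-350)))*(-286243 - 491247) = (√163747 + √(213 + 350))*(-777490) = (√163747 + √563)*(-777490) = (√563 + √163747)*(-777490) = -777490*√563 - 777490*√163747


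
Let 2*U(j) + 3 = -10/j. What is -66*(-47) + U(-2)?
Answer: 3103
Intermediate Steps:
U(j) = -3/2 - 5/j (U(j) = -3/2 + (-10/j)/2 = -3/2 - 5/j)
-66*(-47) + U(-2) = -66*(-47) + (-3/2 - 5/(-2)) = 3102 + (-3/2 - 5*(-½)) = 3102 + (-3/2 + 5/2) = 3102 + 1 = 3103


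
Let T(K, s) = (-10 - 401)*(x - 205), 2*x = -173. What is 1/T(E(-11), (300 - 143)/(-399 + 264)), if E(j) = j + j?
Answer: 2/239613 ≈ 8.3468e-6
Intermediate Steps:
x = -173/2 (x = (½)*(-173) = -173/2 ≈ -86.500)
E(j) = 2*j
T(K, s) = 239613/2 (T(K, s) = (-10 - 401)*(-173/2 - 205) = -411*(-583/2) = 239613/2)
1/T(E(-11), (300 - 143)/(-399 + 264)) = 1/(239613/2) = 2/239613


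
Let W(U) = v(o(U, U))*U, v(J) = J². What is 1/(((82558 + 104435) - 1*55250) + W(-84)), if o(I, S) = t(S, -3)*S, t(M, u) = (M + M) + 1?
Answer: -1/16529790113 ≈ -6.0497e-11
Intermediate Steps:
t(M, u) = 1 + 2*M (t(M, u) = 2*M + 1 = 1 + 2*M)
o(I, S) = S*(1 + 2*S) (o(I, S) = (1 + 2*S)*S = S*(1 + 2*S))
W(U) = U³*(1 + 2*U)² (W(U) = (U*(1 + 2*U))²*U = (U²*(1 + 2*U)²)*U = U³*(1 + 2*U)²)
1/(((82558 + 104435) - 1*55250) + W(-84)) = 1/(((82558 + 104435) - 1*55250) + (-84)³*(1 + 2*(-84))²) = 1/((186993 - 55250) - 592704*(1 - 168)²) = 1/(131743 - 592704*(-167)²) = 1/(131743 - 592704*27889) = 1/(131743 - 16529921856) = 1/(-16529790113) = -1/16529790113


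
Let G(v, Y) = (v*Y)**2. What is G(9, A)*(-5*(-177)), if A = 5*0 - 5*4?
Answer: 28674000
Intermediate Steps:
A = -20 (A = 0 - 20 = -20)
G(v, Y) = Y**2*v**2 (G(v, Y) = (Y*v)**2 = Y**2*v**2)
G(9, A)*(-5*(-177)) = ((-20)**2*9**2)*(-5*(-177)) = (400*81)*885 = 32400*885 = 28674000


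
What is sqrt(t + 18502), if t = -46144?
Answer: I*sqrt(27642) ≈ 166.26*I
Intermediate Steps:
sqrt(t + 18502) = sqrt(-46144 + 18502) = sqrt(-27642) = I*sqrt(27642)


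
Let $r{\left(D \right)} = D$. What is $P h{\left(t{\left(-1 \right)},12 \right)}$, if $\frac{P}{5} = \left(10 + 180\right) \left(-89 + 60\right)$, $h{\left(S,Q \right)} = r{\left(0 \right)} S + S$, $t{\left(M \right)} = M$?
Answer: $27550$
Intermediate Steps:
$h{\left(S,Q \right)} = S$ ($h{\left(S,Q \right)} = 0 S + S = 0 + S = S$)
$P = -27550$ ($P = 5 \left(10 + 180\right) \left(-89 + 60\right) = 5 \cdot 190 \left(-29\right) = 5 \left(-5510\right) = -27550$)
$P h{\left(t{\left(-1 \right)},12 \right)} = \left(-27550\right) \left(-1\right) = 27550$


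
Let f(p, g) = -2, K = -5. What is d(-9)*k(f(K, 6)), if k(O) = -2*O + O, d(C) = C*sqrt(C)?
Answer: -54*I ≈ -54.0*I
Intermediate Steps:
d(C) = C**(3/2)
k(O) = -O
d(-9)*k(f(K, 6)) = (-9)**(3/2)*(-1*(-2)) = -27*I*2 = -54*I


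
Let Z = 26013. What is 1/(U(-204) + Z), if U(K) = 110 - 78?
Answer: 1/26045 ≈ 3.8395e-5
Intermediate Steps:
U(K) = 32
1/(U(-204) + Z) = 1/(32 + 26013) = 1/26045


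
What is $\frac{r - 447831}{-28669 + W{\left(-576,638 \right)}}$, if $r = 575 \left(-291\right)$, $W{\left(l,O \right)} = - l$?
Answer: $\frac{615156}{28093} \approx 21.897$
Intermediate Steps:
$r = -167325$
$\frac{r - 447831}{-28669 + W{\left(-576,638 \right)}} = \frac{-167325 - 447831}{-28669 - -576} = - \frac{615156}{-28669 + 576} = - \frac{615156}{-28093} = \left(-615156\right) \left(- \frac{1}{28093}\right) = \frac{615156}{28093}$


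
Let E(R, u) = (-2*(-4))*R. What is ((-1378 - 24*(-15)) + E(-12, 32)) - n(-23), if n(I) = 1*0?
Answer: -1114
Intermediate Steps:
n(I) = 0
E(R, u) = 8*R
((-1378 - 24*(-15)) + E(-12, 32)) - n(-23) = ((-1378 - 24*(-15)) + 8*(-12)) - 1*0 = ((-1378 + 360) - 96) + 0 = (-1018 - 96) + 0 = -1114 + 0 = -1114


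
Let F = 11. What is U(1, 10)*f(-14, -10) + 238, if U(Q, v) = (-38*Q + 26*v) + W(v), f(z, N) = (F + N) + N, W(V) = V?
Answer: -1850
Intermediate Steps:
f(z, N) = 11 + 2*N (f(z, N) = (11 + N) + N = 11 + 2*N)
U(Q, v) = -38*Q + 27*v (U(Q, v) = (-38*Q + 26*v) + v = -38*Q + 27*v)
U(1, 10)*f(-14, -10) + 238 = (-38*1 + 27*10)*(11 + 2*(-10)) + 238 = (-38 + 270)*(11 - 20) + 238 = 232*(-9) + 238 = -2088 + 238 = -1850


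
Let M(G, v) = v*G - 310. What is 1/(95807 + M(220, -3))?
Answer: 1/94837 ≈ 1.0544e-5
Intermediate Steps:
M(G, v) = -310 + G*v (M(G, v) = G*v - 310 = -310 + G*v)
1/(95807 + M(220, -3)) = 1/(95807 + (-310 + 220*(-3))) = 1/(95807 + (-310 - 660)) = 1/(95807 - 970) = 1/94837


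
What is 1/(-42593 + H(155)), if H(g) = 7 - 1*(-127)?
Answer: -1/42459 ≈ -2.3552e-5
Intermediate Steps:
H(g) = 134 (H(g) = 7 + 127 = 134)
1/(-42593 + H(155)) = 1/(-42593 + 134) = 1/(-42459) = -1/42459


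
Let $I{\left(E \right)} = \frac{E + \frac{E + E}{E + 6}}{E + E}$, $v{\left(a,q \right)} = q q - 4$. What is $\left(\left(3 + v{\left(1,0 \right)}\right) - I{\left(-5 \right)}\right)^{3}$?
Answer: $- \frac{125}{8} \approx -15.625$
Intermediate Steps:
$v{\left(a,q \right)} = -4 + q^{2}$ ($v{\left(a,q \right)} = q^{2} - 4 = -4 + q^{2}$)
$I{\left(E \right)} = \frac{E + \frac{2 E}{6 + E}}{2 E}$
$\left(\left(3 + v{\left(1,0 \right)}\right) - I{\left(-5 \right)}\right)^{3} = \left(\left(3 - \left(4 - 0^{2}\right)\right) - \frac{8 - 5}{2 \left(6 - 5\right)}\right)^{3} = \left(\left(3 + \left(-4 + 0\right)\right) - \frac{1}{2} \cdot 1^{-1} \cdot 3\right)^{3} = \left(\left(3 - 4\right) - \frac{1}{2} \cdot 1 \cdot 3\right)^{3} = \left(-1 - \frac{3}{2}\right)^{3} = \left(- \frac{5}{2}\right)^{3} = - \frac{125}{8}$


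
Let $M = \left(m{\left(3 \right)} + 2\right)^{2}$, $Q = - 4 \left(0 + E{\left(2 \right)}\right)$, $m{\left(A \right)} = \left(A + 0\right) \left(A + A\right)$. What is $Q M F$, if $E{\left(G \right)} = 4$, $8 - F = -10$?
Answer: $-115200$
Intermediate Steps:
$F = 18$ ($F = 8 - -10 = 8 + 10 = 18$)
$m{\left(A \right)} = 2 A^{2}$ ($m{\left(A \right)} = A 2 A = 2 A^{2}$)
$Q = -16$ ($Q = - 4 \left(0 + 4\right) = \left(-4\right) 4 = -16$)
$M = 400$ ($M = \left(2 \cdot 3^{2} + 2\right)^{2} = \left(2 \cdot 9 + 2\right)^{2} = \left(18 + 2\right)^{2} = 20^{2} = 400$)
$Q M F = \left(-16\right) 400 \cdot 18 = \left(-6400\right) 18 = -115200$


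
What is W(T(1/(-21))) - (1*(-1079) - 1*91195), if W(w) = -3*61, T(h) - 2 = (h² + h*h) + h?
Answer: 92091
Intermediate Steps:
T(h) = 2 + h + 2*h² (T(h) = 2 + ((h² + h*h) + h) = 2 + ((h² + h²) + h) = 2 + (2*h² + h) = 2 + (h + 2*h²) = 2 + h + 2*h²)
W(w) = -183
W(T(1/(-21))) - (1*(-1079) - 1*91195) = -183 - (1*(-1079) - 1*91195) = -183 - (-1079 - 91195) = -183 - 1*(-92274) = -183 + 92274 = 92091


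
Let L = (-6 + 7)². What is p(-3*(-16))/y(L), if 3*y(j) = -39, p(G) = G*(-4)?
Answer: 192/13 ≈ 14.769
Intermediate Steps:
L = 1 (L = 1² = 1)
p(G) = -4*G
y(j) = -13 (y(j) = (⅓)*(-39) = -13)
p(-3*(-16))/y(L) = -(-12)*(-16)/(-13) = -4*48*(-1/13) = -192*(-1/13) = 192/13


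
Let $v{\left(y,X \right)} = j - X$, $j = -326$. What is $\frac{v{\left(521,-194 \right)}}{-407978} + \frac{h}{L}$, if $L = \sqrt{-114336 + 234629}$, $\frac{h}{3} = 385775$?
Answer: $\frac{66}{203989} + \frac{1157325 \sqrt{120293}}{120293} \approx 3336.8$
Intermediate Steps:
$h = 1157325$ ($h = 3 \cdot 385775 = 1157325$)
$v{\left(y,X \right)} = -326 - X$
$L = \sqrt{120293} \approx 346.83$
$\frac{v{\left(521,-194 \right)}}{-407978} + \frac{h}{L} = \frac{-326 - -194}{-407978} + \frac{1157325}{\sqrt{120293}} = \left(-326 + 194\right) \left(- \frac{1}{407978}\right) + 1157325 \frac{\sqrt{120293}}{120293} = \left(-132\right) \left(- \frac{1}{407978}\right) + \frac{1157325 \sqrt{120293}}{120293} = \frac{66}{203989} + \frac{1157325 \sqrt{120293}}{120293}$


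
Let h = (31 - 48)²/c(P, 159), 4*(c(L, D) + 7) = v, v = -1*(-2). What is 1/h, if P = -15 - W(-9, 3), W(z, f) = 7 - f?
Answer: -13/578 ≈ -0.022491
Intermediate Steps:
v = 2
P = -19 (P = -15 - (7 - 1*3) = -15 - (7 - 3) = -15 - 1*4 = -15 - 4 = -19)
c(L, D) = -13/2 (c(L, D) = -7 + (¼)*2 = -7 + ½ = -13/2)
h = -578/13 (h = (31 - 48)²/(-13/2) = (-17)²*(-2/13) = 289*(-2/13) = -578/13 ≈ -44.462)
1/h = 1/(-578/13) = -13/578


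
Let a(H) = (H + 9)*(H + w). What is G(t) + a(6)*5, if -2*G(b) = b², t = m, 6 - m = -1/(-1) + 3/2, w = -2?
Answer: 2351/8 ≈ 293.88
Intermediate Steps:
m = 7/2 (m = 6 - (-1/(-1) + 3/2) = 6 - (-1*(-1) + 3*(½)) = 6 - (1 + 3/2) = 6 - 1*5/2 = 6 - 5/2 = 7/2 ≈ 3.5000)
a(H) = (-2 + H)*(9 + H) (a(H) = (H + 9)*(H - 2) = (9 + H)*(-2 + H) = (-2 + H)*(9 + H))
t = 7/2 ≈ 3.5000
G(b) = -b²/2
G(t) + a(6)*5 = -(7/2)²/2 + (-18 + 6² + 7*6)*5 = -½*49/4 + (-18 + 36 + 42)*5 = -49/8 + 60*5 = -49/8 + 300 = 2351/8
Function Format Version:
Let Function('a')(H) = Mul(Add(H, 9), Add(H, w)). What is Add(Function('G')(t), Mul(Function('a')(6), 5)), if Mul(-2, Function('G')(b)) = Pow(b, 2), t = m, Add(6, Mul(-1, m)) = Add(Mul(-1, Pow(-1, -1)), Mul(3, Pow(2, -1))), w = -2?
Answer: Rational(2351, 8) ≈ 293.88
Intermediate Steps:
m = Rational(7, 2) (m = Add(6, Mul(-1, Add(Mul(-1, Pow(-1, -1)), Mul(3, Pow(2, -1))))) = Add(6, Mul(-1, Add(Mul(-1, -1), Mul(3, Rational(1, 2))))) = Add(6, Mul(-1, Add(1, Rational(3, 2)))) = Add(6, Mul(-1, Rational(5, 2))) = Add(6, Rational(-5, 2)) = Rational(7, 2) ≈ 3.5000)
Function('a')(H) = Mul(Add(-2, H), Add(9, H)) (Function('a')(H) = Mul(Add(H, 9), Add(H, -2)) = Mul(Add(9, H), Add(-2, H)) = Mul(Add(-2, H), Add(9, H)))
t = Rational(7, 2) ≈ 3.5000
Function('G')(b) = Mul(Rational(-1, 2), Pow(b, 2))
Add(Function('G')(t), Mul(Function('a')(6), 5)) = Add(Mul(Rational(-1, 2), Pow(Rational(7, 2), 2)), Mul(Add(-18, Pow(6, 2), Mul(7, 6)), 5)) = Add(Mul(Rational(-1, 2), Rational(49, 4)), Mul(Add(-18, 36, 42), 5)) = Add(Rational(-49, 8), Mul(60, 5)) = Add(Rational(-49, 8), 300) = Rational(2351, 8)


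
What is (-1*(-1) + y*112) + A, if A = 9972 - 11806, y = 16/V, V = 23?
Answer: -40367/23 ≈ -1755.1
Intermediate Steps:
y = 16/23 ≈ 0.69565
A = -1834
(-1*(-1) + y*112) + A = (-1*(-1) + (16/23)*112) - 1834 = (1 + 1792/23) - 1834 = 1815/23 - 1834 = -40367/23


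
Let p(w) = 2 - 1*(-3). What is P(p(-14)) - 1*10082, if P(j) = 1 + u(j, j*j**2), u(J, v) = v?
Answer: -9956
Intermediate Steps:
p(w) = 5 (p(w) = 2 + 3 = 5)
P(j) = 1 + j**3 (P(j) = 1 + j*j**2 = 1 + j**3)
P(p(-14)) - 1*10082 = (1 + 5**3) - 1*10082 = (1 + 125) - 10082 = 126 - 10082 = -9956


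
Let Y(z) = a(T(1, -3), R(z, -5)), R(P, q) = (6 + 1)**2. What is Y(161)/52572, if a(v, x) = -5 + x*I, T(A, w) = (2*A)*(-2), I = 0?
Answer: -5/52572 ≈ -9.5108e-5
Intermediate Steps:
R(P, q) = 49 (R(P, q) = 7**2 = 49)
T(A, w) = -4*A
a(v, x) = -5 (a(v, x) = -5 + x*0 = -5 + 0 = -5)
Y(z) = -5
Y(161)/52572 = -5/52572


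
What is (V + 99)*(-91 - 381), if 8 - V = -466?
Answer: -270456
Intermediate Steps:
V = 474 (V = 8 - 1*(-466) = 8 + 466 = 474)
(V + 99)*(-91 - 381) = (474 + 99)*(-91 - 381) = 573*(-472) = -270456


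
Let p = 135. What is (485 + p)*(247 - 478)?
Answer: -143220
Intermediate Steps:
(485 + p)*(247 - 478) = (485 + 135)*(247 - 478) = 620*(-231) = -143220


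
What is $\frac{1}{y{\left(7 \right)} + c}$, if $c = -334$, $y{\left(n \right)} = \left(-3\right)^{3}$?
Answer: $- \frac{1}{361} \approx -0.0027701$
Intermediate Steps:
$y{\left(n \right)} = -27$
$\frac{1}{y{\left(7 \right)} + c} = \frac{1}{-27 - 334} = \frac{1}{-361} = - \frac{1}{361}$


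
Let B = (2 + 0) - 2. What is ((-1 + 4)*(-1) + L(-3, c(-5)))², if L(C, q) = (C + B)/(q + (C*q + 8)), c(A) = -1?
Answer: 1089/100 ≈ 10.890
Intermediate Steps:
B = 0 (B = 2 - 2 = 0)
L(C, q) = C/(8 + q + C*q) (L(C, q) = (C + 0)/(q + (C*q + 8)) = C/(q + (8 + C*q)) = C/(8 + q + C*q))
((-1 + 4)*(-1) + L(-3, c(-5)))² = ((-1 + 4)*(-1) - 3/(8 - 1 - 3*(-1)))² = (3*(-1) - 3/(8 - 1 + 3))² = (-3 - 3/10)² = (-33/10)² = 1089/100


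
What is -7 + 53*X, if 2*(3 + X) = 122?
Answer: 3067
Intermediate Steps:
X = 58 (X = -3 + (½)*122 = -3 + 61 = 58)
-7 + 53*X = -7 + 53*58 = -7 + 3074 = 3067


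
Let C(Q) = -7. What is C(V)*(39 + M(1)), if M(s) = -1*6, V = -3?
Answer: -231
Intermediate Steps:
M(s) = -6
C(V)*(39 + M(1)) = -7*(39 - 6) = -7*33 = -231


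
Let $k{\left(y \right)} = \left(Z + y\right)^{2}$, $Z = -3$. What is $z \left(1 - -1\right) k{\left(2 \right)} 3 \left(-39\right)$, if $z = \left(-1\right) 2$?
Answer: $468$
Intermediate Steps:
$z = -2$
$k{\left(y \right)} = \left(-3 + y\right)^{2}$
$z \left(1 - -1\right) k{\left(2 \right)} 3 \left(-39\right) = - 2 \left(1 - -1\right) \left(-3 + 2\right)^{2} \cdot 3 \left(-39\right) = - 2 \left(1 + 1\right) \left(-1\right)^{2} \cdot 3 \left(-39\right) = \left(-2\right) 2 \cdot 1 \cdot 3 \left(-39\right) = \left(-4\right) 1 \cdot 3 \left(-39\right) = \left(-4\right) 3 \left(-39\right) = \left(-12\right) \left(-39\right) = 468$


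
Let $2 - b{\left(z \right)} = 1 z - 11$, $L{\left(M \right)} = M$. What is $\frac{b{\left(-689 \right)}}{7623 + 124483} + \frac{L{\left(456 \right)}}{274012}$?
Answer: $\frac{2428815}{348063743} \approx 0.0069781$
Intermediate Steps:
$b{\left(z \right)} = 13 - z$ ($b{\left(z \right)} = 2 - \left(1 z - 11\right) = 2 - \left(z - 11\right) = 2 - \left(-11 + z\right) = 13 - z$)
$\frac{b{\left(-689 \right)}}{7623 + 124483} + \frac{L{\left(456 \right)}}{274012} = \frac{13 - -689}{7623 + 124483} + \frac{456}{274012} = \frac{13 + 689}{132106} + 456 \cdot \frac{1}{274012} = 702 \cdot \frac{1}{132106} + \frac{114}{68503} = \frac{27}{5081} + \frac{114}{68503} = \frac{2428815}{348063743}$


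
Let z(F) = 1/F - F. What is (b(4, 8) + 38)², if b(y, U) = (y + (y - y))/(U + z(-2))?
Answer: 532900/361 ≈ 1476.2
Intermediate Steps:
b(y, U) = y/(3/2 + U) (b(y, U) = (y + (y - y))/(U + (1/(-2) - 1*(-2))) = (y + 0)/(U + (-½ + 2)) = y/(U + 3/2) = y/(3/2 + U))
(b(4, 8) + 38)² = (2*4/(3 + 2*8) + 38)² = (2*4/(3 + 16) + 38)² = (2*4/19 + 38)² = (2*4*(1/19) + 38)² = (8/19 + 38)² = (730/19)² = 532900/361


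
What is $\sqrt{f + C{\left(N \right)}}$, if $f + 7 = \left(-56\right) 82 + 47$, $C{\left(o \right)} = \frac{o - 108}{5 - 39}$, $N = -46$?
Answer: $\frac{i \sqrt{1314219}}{17} \approx 67.435 i$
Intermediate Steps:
$C{\left(o \right)} = \frac{54}{17} - \frac{o}{34}$ ($C{\left(o \right)} = \frac{-108 + o}{-34} = \left(-108 + o\right) \left(- \frac{1}{34}\right) = \frac{54}{17} - \frac{o}{34}$)
$f = -4552$ ($f = -7 + \left(\left(-56\right) 82 + 47\right) = -7 + \left(-4592 + 47\right) = -7 - 4545 = -4552$)
$\sqrt{f + C{\left(N \right)}} = \sqrt{-4552 + \left(\frac{54}{17} - - \frac{23}{17}\right)} = \sqrt{-4552 + \left(\frac{54}{17} + \frac{23}{17}\right)} = \sqrt{-4552 + \frac{77}{17}} = \sqrt{- \frac{77307}{17}} = \frac{i \sqrt{1314219}}{17}$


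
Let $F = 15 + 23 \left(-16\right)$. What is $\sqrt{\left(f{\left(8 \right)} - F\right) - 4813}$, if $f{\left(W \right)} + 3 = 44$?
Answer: $3 i \sqrt{491} \approx 66.476 i$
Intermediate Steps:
$f{\left(W \right)} = 41$ ($f{\left(W \right)} = -3 + 44 = 41$)
$F = -353$ ($F = 15 - 368 = -353$)
$\sqrt{\left(f{\left(8 \right)} - F\right) - 4813} = \sqrt{\left(41 - -353\right) - 4813} = \sqrt{\left(41 + 353\right) - 4813} = \sqrt{394 - 4813} = \sqrt{-4419} = 3 i \sqrt{491}$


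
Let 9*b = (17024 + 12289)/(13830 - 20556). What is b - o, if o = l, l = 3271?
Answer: -22004003/6726 ≈ -3271.5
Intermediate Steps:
o = 3271
b = -3257/6726 (b = ((17024 + 12289)/(13830 - 20556))/9 = (29313/(-6726))/9 = (29313*(-1/6726))/9 = (⅑)*(-9771/2242) = -3257/6726 ≈ -0.48424)
b - o = -3257/6726 - 1*3271 = -3257/6726 - 3271 = -22004003/6726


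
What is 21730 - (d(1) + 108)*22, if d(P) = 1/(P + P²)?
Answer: 19343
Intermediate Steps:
21730 - (d(1) + 108)*22 = 21730 - (1/(1*(1 + 1)) + 108)*22 = 21730 - (1/2 + 108)*22 = 21730 - (1*(½) + 108)*22 = 21730 - (½ + 108)*22 = 21730 - 217*22/2 = 21730 - 1*2387 = 21730 - 2387 = 19343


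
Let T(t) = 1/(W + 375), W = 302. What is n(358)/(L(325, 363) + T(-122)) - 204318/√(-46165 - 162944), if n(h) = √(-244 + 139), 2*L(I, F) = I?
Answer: 2*I*(47188931*√105 + 7492579431*√209109)/15336541981 ≈ 446.87*I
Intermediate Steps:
L(I, F) = I/2
T(t) = 1/677 (T(t) = 1/(302 + 375) = 1/677)
n(h) = I*√105 (n(h) = √(-105) = I*√105)
n(358)/(L(325, 363) + T(-122)) - 204318/√(-46165 - 162944) = (I*√105)/((½)*325 + 1/677) - 204318/√(-46165 - 162944) = (I*√105)/(325/2 + 1/677) - 204318*(-I*√209109/209109) = (I*√105)/(220027/1354) - 204318*(-I*√209109/209109) = (I*√105)*(1354/220027) - (-68106)*I*√209109/69703 = 1354*I*√105/220027 + 68106*I*√209109/69703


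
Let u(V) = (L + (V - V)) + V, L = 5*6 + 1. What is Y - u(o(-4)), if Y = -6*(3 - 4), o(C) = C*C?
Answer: -41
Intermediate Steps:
o(C) = C**2
Y = 6 (Y = -6*(-1) = 6)
L = 31 (L = 30 + 1 = 31)
u(V) = 31 + V (u(V) = (31 + (V - V)) + V = (31 + 0) + V = 31 + V)
Y - u(o(-4)) = 6 - (31 + (-4)**2) = 6 - (31 + 16) = 6 - 1*47 = 6 - 47 = -41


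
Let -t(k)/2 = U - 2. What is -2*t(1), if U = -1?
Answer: -12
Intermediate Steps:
t(k) = 6 (t(k) = -2*(-1 - 2) = -2*(-3) = 6)
-2*t(1) = -2*6 = -12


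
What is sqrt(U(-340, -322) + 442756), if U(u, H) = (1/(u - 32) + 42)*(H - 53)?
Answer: sqrt(1641414939)/62 ≈ 653.46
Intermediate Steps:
U(u, H) = (-53 + H)*(42 + 1/(-32 + u)) (U(u, H) = (1/(-32 + u) + 42)*(-53 + H) = (42 + 1/(-32 + u))*(-53 + H) = (-53 + H)*(42 + 1/(-32 + u)))
sqrt(U(-340, -322) + 442756) = sqrt((71179 - 2226*(-340) - 1343*(-322) + 42*(-322)*(-340))/(-32 - 340) + 442756) = sqrt((71179 + 756840 + 432446 + 4598160)/(-372) + 442756) = sqrt(-1/372*5858625 + 442756) = sqrt(-1952875/124 + 442756) = sqrt(52948869/124) = sqrt(1641414939)/62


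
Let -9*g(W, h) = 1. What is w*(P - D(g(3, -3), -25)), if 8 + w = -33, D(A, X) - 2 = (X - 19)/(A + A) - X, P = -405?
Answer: 25830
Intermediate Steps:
g(W, h) = -⅑ (g(W, h) = -⅑*1 = -⅑)
D(A, X) = 2 - X + (-19 + X)/(2*A) (D(A, X) = 2 + ((X - 19)/(A + A) - X) = 2 + ((-19 + X)/((2*A)) - X) = 2 + ((-19 + X)*(1/(2*A)) - X) = 2 + ((-19 + X)/(2*A) - X) = 2 + (-X + (-19 + X)/(2*A)) = 2 - X + (-19 + X)/(2*A))
w = -41 (w = -8 - 33 = -41)
w*(P - D(g(3, -3), -25)) = -41*(-405 - (-19 - 25 - 2*(-⅑)*(-2 - 25))/(2*(-⅑))) = -41*(-405 - (-9)*(-19 - 25 - 2*(-⅑)*(-27))/2) = -41*(-405 - (-9)*(-19 - 25 - 6)/2) = -41*(-405 - (-9)*(-50)/2) = -41*(-405 - 1*225) = -41*(-405 - 225) = -41*(-630) = 25830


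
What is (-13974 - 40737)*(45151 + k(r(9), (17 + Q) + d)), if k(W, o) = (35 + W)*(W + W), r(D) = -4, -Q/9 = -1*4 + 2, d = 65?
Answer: -2456688033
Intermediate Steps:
Q = 18 (Q = -9*(-1*4 + 2) = -9*(-4 + 2) = -9*(-2) = 18)
k(W, o) = 2*W*(35 + W) (k(W, o) = (35 + W)*(2*W) = 2*W*(35 + W))
(-13974 - 40737)*(45151 + k(r(9), (17 + Q) + d)) = (-13974 - 40737)*(45151 + 2*(-4)*(35 - 4)) = -54711*(45151 + 2*(-4)*31) = -54711*(45151 - 248) = -54711*44903 = -2456688033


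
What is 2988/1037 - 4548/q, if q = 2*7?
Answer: -2337222/7259 ≈ -321.98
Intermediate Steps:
q = 14
2988/1037 - 4548/q = 2988/1037 - 4548/14 = 2988*(1/1037) - 4548*1/14 = 2988/1037 - 2274/7 = -2337222/7259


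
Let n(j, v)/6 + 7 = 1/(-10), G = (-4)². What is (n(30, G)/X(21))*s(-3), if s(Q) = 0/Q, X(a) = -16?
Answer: 0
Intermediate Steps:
G = 16
n(j, v) = -213/5 (n(j, v) = -42 + 6/(-10) = -42 + 6*(-⅒) = -42 - ⅗ = -213/5)
s(Q) = 0
(n(30, G)/X(21))*s(-3) = -213/5/(-16)*0 = -213/5*(-1/16)*0 = (213/80)*0 = 0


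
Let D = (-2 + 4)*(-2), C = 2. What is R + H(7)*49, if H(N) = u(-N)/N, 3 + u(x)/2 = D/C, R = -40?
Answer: -110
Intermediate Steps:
D = -4 (D = 2*(-2) = -4)
u(x) = -10 (u(x) = -6 + 2*(-4/2) = -6 + 2*(-4*1/2) = -6 + 2*(-2) = -6 - 4 = -10)
H(N) = -10/N
R + H(7)*49 = -40 - 10/7*49 = -40 - 70 = -110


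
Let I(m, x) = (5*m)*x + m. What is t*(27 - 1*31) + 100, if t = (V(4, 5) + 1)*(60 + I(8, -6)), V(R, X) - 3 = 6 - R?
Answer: 4228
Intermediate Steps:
V(R, X) = 9 - R (V(R, X) = 3 + (6 - R) = 9 - R)
I(m, x) = m + 5*m*x (I(m, x) = 5*m*x + m = m + 5*m*x)
t = -1032 (t = ((9 - 1*4) + 1)*(60 + 8*(1 + 5*(-6))) = ((9 - 4) + 1)*(60 + 8*(1 - 30)) = (5 + 1)*(60 + 8*(-29)) = 6*(60 - 232) = 6*(-172) = -1032)
t*(27 - 1*31) + 100 = -1032*(27 - 1*31) + 100 = -1032*(27 - 31) + 100 = -1032*(-4) + 100 = 4128 + 100 = 4228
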